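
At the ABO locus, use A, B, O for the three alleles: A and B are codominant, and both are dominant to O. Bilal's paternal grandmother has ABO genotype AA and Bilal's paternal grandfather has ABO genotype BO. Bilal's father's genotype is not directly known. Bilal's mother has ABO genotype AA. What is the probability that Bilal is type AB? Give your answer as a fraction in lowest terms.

Bilal's father's ABO genotype from AA × BO: 1/2 AB, 1/2 AO.
Crossing each possibility with the mother AA and summing P(type AB): 1/2·1/2 + 1/2·0 = 1/4.

1/4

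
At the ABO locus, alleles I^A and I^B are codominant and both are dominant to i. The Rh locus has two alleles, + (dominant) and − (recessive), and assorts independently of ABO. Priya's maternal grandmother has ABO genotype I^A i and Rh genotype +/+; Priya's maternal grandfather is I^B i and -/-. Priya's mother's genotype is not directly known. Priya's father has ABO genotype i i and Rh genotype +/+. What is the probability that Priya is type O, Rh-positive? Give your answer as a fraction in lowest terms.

Priya's mother's ABO genotype from I^A i × I^B i: 1/4 I^A I^B, 1/4 I^A i, 1/4 I^B i, 1/4 i i.
Crossing each possibility with the father i i and summing P(type O): 1/4·0 + 1/4·1/2 + 1/4·1/2 + 1/4·1 = 1/2.
Similarly for Rh via the mother's Rh distribution: P(Rh+) = 1.
Independent loci: 1/2 × 1 = 1/2.

1/2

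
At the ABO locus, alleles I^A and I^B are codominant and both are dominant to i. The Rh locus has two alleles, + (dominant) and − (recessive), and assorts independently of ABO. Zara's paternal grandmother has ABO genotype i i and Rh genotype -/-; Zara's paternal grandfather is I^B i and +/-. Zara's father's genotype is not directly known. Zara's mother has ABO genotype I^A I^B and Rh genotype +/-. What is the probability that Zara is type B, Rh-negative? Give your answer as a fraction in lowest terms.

3/16

Zara's father's ABO genotype from i i × I^B i: 1/2 I^B i, 1/2 i i.
Crossing each possibility with the mother I^A I^B and summing P(type B): 1/2·1/2 + 1/2·1/2 = 1/2.
Similarly for Rh via the father's Rh distribution: P(Rh-) = 3/8.
Independent loci: 1/2 × 3/8 = 3/16.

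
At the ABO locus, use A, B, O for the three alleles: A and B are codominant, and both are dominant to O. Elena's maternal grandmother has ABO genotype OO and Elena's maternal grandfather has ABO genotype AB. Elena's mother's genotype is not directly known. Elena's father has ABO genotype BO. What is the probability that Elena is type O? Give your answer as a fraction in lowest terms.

1/4

Elena's mother's ABO genotype from OO × AB: 1/2 AO, 1/2 BO.
Crossing each possibility with the father BO and summing P(type O): 1/2·1/4 + 1/2·1/4 = 1/4.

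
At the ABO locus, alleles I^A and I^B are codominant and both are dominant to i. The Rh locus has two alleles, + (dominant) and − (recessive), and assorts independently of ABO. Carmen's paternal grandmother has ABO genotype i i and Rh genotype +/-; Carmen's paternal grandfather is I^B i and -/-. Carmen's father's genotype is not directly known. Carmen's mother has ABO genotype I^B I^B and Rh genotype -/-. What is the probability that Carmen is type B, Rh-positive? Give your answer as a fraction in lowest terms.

Carmen's father's ABO genotype from i i × I^B i: 1/2 I^B i, 1/2 i i.
Crossing each possibility with the mother I^B I^B and summing P(type B): 1/2·1 + 1/2·1 = 1.
Similarly for Rh via the father's Rh distribution: P(Rh+) = 1/4.
Independent loci: 1 × 1/4 = 1/4.

1/4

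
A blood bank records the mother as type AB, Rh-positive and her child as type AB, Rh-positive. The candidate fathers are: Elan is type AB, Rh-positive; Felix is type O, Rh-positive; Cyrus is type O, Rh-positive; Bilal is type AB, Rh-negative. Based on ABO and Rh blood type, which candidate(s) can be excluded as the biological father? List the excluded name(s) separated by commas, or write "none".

Felix, Cyrus

A candidate is excluded only if no genotype consistent with his phenotype could produce a type AB, Rh-positive child with a type AB, Rh-positive mother.
Felix (type O, Rh+): no genotype consistent with that phenotype can produce a type-AB Rh+ child with a type-AB mother.
Cyrus (type O, Rh+): no genotype consistent with that phenotype can produce a type-AB Rh+ child with a type-AB mother.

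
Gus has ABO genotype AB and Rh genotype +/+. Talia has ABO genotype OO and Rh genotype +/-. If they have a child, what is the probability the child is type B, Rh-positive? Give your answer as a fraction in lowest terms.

ABO cross AB × OO → offspring phenotypes: 1/2 A, 1/2 B.
Rh cross +/+ × +/- → 1 Rh+.
Independent loci: P(type B, Rh-positive) = 1/2 × 1 = 1/2.

1/2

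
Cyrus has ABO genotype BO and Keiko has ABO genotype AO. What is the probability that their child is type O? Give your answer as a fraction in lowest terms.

1/4

ABO cross BO × AO → offspring phenotypes: 1/4 O, 1/4 A, 1/4 B, 1/4 AB.
So P(type O) = 1/4.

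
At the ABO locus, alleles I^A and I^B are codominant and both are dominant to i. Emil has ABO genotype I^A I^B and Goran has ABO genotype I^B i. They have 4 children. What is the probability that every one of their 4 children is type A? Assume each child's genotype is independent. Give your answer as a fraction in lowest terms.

ABO cross I^A I^B × I^B i → 1/4 A, 1/2 B, 1/4 AB.
So P(type A) = 1/4 per child.
All 4 independent: (1/4)^4 = 1/256.

1/256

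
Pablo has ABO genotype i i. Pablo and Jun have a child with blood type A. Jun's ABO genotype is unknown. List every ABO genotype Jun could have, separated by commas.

I^A I^A, I^A I^B, I^A i

For each candidate genotype of Jun, check whether crossing it with i i can produce every observed child phenotype.
  I^A I^A → possible child types {A} ✓
  I^A I^B → possible child types {A, B} ✓
  I^A i → possible child types {O, A} ✓
  I^B I^B → possible child types {B} ✗
  I^B i → possible child types {O, B} ✗
  i i → possible child types {O} ✗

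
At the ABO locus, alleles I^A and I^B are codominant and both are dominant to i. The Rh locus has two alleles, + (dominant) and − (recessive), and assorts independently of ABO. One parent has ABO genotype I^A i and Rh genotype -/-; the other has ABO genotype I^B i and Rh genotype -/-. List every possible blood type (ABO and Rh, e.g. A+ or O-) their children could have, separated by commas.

Gametes from I^A i × I^B i give offspring ABO genotypes I^A I^B, I^A i, I^B i, i i, i.e. phenotypes O, A, B, AB.
Rh cross -/- × -/- → phenotypes Rh-.
Combining independently: O-, A-, B-, AB-.

O-, A-, B-, AB-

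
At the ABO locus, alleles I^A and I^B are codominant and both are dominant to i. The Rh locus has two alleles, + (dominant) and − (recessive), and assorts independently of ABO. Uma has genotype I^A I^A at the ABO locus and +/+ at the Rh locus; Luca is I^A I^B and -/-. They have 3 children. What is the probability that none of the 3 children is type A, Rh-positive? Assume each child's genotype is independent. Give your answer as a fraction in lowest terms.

ABO cross I^A I^A × I^A I^B → 1/2 A, 1/2 AB.
Rh cross +/+ × -/- → 1 Rh+; so P(type A, Rh-positive) = 1/2 × 1 = 1/2 per child.
P(not type A, Rh-positive) = 1/2 for one child; (1/2)^3 = 1/8.

1/8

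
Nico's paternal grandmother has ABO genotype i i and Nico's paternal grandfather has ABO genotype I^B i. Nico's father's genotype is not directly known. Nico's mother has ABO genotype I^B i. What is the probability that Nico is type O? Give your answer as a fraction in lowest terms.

Nico's father's ABO genotype from i i × I^B i: 1/2 I^B i, 1/2 i i.
Crossing each possibility with the mother I^B i and summing P(type O): 1/2·1/4 + 1/2·1/2 = 3/8.

3/8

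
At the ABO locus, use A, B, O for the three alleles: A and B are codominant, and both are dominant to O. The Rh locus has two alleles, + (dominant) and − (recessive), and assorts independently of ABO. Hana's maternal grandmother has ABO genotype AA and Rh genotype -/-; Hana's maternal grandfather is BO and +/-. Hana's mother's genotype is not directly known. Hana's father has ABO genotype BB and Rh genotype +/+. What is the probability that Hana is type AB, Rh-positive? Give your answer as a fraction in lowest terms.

Hana's mother's ABO genotype from AA × BO: 1/2 AB, 1/2 AO.
Crossing each possibility with the father BB and summing P(type AB): 1/2·1/2 + 1/2·1/2 = 1/2.
Similarly for Rh via the mother's Rh distribution: P(Rh+) = 1.
Independent loci: 1/2 × 1 = 1/2.

1/2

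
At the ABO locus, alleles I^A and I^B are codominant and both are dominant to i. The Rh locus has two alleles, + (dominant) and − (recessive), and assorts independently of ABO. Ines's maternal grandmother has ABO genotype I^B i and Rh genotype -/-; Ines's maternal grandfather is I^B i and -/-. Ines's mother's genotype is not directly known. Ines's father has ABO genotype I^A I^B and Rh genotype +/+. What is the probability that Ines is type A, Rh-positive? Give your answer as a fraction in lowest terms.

1/4

Ines's mother's ABO genotype from I^B i × I^B i: 1/4 I^B I^B, 1/2 I^B i, 1/4 i i.
Crossing each possibility with the father I^A I^B and summing P(type A): 1/4·0 + 1/2·1/4 + 1/4·1/2 = 1/4.
Similarly for Rh via the mother's Rh distribution: P(Rh+) = 1.
Independent loci: 1/4 × 1 = 1/4.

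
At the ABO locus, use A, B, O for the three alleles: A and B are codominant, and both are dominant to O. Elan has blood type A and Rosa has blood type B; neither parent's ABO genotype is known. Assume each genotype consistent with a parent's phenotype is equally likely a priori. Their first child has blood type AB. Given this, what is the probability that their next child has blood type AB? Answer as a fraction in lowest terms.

25/36

Possible genotypes: Elan ∈ {AA, AO}; Rosa ∈ {BB, BO}.
Weight each parental genotype pair by prior × P(type-AB child):
  AA × BB: posterior weight 4/9; P(next child type AB) = 1.
  AA × BO: posterior weight 2/9; P(next child type AB) = 1/2.
  AO × BB: posterior weight 2/9; P(next child type AB) = 1/2.
  AO × BO: posterior weight 1/9; P(next child type AB) = 1/4.
Weighted sum = 25/36.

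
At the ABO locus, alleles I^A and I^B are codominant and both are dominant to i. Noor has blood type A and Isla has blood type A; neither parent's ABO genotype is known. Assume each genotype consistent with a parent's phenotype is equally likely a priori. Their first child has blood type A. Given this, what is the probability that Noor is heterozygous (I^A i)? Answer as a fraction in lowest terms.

7/15

Possible genotypes: Noor ∈ {I^A I^A, I^A i}; Isla ∈ {I^A I^A, I^A i}.
Weight each parental genotype pair by prior × P(type-A child):
  I^A I^A × I^A I^A: posterior weight 4/15.
  I^A I^A × I^A i: posterior weight 4/15.
  I^A i × I^A I^A: posterior weight 4/15.
  I^A i × I^A i: posterior weight 1/5.
Sum the posterior weight over pairs where Noor is I^A i: 7/15.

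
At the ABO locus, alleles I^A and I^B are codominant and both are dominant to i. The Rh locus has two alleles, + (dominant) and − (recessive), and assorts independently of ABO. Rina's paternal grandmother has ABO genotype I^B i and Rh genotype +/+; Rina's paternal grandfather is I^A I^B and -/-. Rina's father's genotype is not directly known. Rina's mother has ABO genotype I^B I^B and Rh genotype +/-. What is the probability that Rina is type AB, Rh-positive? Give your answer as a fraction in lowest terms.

Rina's father's ABO genotype from I^B i × I^A I^B: 1/4 I^A I^B, 1/4 I^A i, 1/4 I^B I^B, 1/4 I^B i.
Crossing each possibility with the mother I^B I^B and summing P(type AB): 1/4·1/2 + 1/4·1/2 + 1/4·0 + 1/4·0 = 1/4.
Similarly for Rh via the father's Rh distribution: P(Rh+) = 3/4.
Independent loci: 1/4 × 3/4 = 3/16.

3/16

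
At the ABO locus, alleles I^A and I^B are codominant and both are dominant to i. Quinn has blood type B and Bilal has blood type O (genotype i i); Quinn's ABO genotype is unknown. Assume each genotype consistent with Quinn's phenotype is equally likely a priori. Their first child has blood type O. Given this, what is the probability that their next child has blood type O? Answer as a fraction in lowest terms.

Possible genotypes: Quinn ∈ {I^B I^B, I^B i}; Bilal ∈ {i i}.
Weight each parental genotype pair by prior × P(type-O child):
  I^B i × i i: posterior weight 1; P(next child type O) = 1/2.
Weighted sum = 1/2.

1/2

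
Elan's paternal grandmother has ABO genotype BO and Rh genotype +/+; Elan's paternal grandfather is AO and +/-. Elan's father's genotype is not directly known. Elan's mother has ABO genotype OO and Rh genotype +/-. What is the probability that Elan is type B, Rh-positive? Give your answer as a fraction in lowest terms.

Elan's father's ABO genotype from BO × AO: 1/4 AB, 1/4 AO, 1/4 BO, 1/4 OO.
Crossing each possibility with the mother OO and summing P(type B): 1/4·1/2 + 1/4·0 + 1/4·1/2 + 1/4·0 = 1/4.
Similarly for Rh via the father's Rh distribution: P(Rh+) = 7/8.
Independent loci: 1/4 × 7/8 = 7/32.

7/32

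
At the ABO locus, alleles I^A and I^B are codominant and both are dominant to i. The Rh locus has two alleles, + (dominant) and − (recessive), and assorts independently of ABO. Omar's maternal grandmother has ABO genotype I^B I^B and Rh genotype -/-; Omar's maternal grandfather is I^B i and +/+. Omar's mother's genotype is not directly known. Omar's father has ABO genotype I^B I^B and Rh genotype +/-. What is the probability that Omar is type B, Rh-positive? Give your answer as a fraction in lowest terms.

3/4

Omar's mother's ABO genotype from I^B I^B × I^B i: 1/2 I^B I^B, 1/2 I^B i.
Crossing each possibility with the father I^B I^B and summing P(type B): 1/2·1 + 1/2·1 = 1.
Similarly for Rh via the mother's Rh distribution: P(Rh+) = 3/4.
Independent loci: 1 × 3/4 = 3/4.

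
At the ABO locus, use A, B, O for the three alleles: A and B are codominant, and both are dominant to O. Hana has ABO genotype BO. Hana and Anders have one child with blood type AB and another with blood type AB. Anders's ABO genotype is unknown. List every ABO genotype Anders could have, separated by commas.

For each candidate genotype of Anders, check whether crossing it with BO can produce every observed child phenotype.
  AA → possible child types {A, AB} ✓
  AB → possible child types {A, B, AB} ✓
  AO → possible child types {O, A, B, AB} ✓
  BB → possible child types {B} ✗
  BO → possible child types {O, B} ✗
  OO → possible child types {O, B} ✗

AA, AB, AO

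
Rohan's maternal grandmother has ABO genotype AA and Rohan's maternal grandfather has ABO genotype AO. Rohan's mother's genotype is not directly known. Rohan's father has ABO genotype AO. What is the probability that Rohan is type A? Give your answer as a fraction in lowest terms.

Rohan's mother's ABO genotype from AA × AO: 1/2 AA, 1/2 AO.
Crossing each possibility with the father AO and summing P(type A): 1/2·1 + 1/2·3/4 = 7/8.

7/8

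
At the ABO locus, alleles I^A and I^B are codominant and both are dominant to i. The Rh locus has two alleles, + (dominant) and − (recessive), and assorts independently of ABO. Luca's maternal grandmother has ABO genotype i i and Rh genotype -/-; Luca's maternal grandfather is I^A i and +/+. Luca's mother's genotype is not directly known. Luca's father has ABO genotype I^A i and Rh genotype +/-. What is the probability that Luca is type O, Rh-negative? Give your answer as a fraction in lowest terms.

Luca's mother's ABO genotype from i i × I^A i: 1/2 I^A i, 1/2 i i.
Crossing each possibility with the father I^A i and summing P(type O): 1/2·1/4 + 1/2·1/2 = 3/8.
Similarly for Rh via the mother's Rh distribution: P(Rh-) = 1/4.
Independent loci: 3/8 × 1/4 = 3/32.

3/32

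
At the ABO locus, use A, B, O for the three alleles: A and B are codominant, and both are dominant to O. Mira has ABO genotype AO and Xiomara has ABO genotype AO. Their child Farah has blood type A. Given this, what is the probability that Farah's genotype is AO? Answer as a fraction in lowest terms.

Cross AO × AO → 1/4 AA, 1/2 AO, 1/4 OO.
Type-A genotypes among offspring: AA (1/4), AO (1/2); total 3/4.
P(AO | type A) = (1/2) / (3/4) = 2/3.

2/3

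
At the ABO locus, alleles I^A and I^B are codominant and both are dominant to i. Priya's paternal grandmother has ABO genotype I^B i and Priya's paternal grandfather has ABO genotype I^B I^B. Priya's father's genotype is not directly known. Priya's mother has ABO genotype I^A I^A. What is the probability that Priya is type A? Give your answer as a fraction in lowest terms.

1/4

Priya's father's ABO genotype from I^B i × I^B I^B: 1/2 I^B I^B, 1/2 I^B i.
Crossing each possibility with the mother I^A I^A and summing P(type A): 1/2·0 + 1/2·1/2 = 1/4.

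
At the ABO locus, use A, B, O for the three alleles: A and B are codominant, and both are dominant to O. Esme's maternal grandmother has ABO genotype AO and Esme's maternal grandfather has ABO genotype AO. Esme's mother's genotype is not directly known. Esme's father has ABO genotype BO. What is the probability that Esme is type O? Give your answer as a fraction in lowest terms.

1/4

Esme's mother's ABO genotype from AO × AO: 1/4 AA, 1/2 AO, 1/4 OO.
Crossing each possibility with the father BO and summing P(type O): 1/4·0 + 1/2·1/4 + 1/4·1/2 = 1/4.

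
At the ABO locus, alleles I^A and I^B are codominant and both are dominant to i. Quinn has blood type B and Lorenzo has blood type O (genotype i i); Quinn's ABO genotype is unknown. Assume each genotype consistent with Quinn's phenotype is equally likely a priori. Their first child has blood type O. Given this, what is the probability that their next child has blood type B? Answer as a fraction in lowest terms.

Possible genotypes: Quinn ∈ {I^B I^B, I^B i}; Lorenzo ∈ {i i}.
Weight each parental genotype pair by prior × P(type-O child):
  I^B i × i i: posterior weight 1; P(next child type B) = 1/2.
Weighted sum = 1/2.

1/2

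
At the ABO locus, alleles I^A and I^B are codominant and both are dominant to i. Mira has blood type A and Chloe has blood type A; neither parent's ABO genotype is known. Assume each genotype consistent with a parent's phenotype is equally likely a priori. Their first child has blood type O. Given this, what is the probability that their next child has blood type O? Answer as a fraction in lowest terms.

1/4

Possible genotypes: Mira ∈ {I^A I^A, I^A i}; Chloe ∈ {I^A I^A, I^A i}.
Weight each parental genotype pair by prior × P(type-O child):
  I^A i × I^A i: posterior weight 1; P(next child type O) = 1/4.
Weighted sum = 1/4.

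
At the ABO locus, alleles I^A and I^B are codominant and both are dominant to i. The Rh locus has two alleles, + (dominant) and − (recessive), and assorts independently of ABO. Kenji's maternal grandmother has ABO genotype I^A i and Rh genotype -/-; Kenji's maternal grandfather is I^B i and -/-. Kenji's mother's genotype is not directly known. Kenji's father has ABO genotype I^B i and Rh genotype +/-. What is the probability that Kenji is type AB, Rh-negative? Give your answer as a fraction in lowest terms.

1/16

Kenji's mother's ABO genotype from I^A i × I^B i: 1/4 I^A I^B, 1/4 I^A i, 1/4 I^B i, 1/4 i i.
Crossing each possibility with the father I^B i and summing P(type AB): 1/4·1/4 + 1/4·1/4 + 1/4·0 + 1/4·0 = 1/8.
Similarly for Rh via the mother's Rh distribution: P(Rh-) = 1/2.
Independent loci: 1/8 × 1/2 = 1/16.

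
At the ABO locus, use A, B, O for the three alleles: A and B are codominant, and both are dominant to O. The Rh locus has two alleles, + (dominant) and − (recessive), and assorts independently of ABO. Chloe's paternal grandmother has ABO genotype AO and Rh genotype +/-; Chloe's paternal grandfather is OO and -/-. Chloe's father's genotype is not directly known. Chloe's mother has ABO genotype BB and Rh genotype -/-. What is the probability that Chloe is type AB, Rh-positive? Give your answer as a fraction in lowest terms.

1/16

Chloe's father's ABO genotype from AO × OO: 1/2 AO, 1/2 OO.
Crossing each possibility with the mother BB and summing P(type AB): 1/2·1/2 + 1/2·0 = 1/4.
Similarly for Rh via the father's Rh distribution: P(Rh+) = 1/4.
Independent loci: 1/4 × 1/4 = 1/16.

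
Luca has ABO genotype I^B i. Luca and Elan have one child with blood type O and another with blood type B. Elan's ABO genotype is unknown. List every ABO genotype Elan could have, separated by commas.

For each candidate genotype of Elan, check whether crossing it with I^B i can produce every observed child phenotype.
  I^A I^A → possible child types {A, AB} ✗
  I^A I^B → possible child types {A, B, AB} ✗
  I^A i → possible child types {O, A, B, AB} ✓
  I^B I^B → possible child types {B} ✗
  I^B i → possible child types {O, B} ✓
  i i → possible child types {O, B} ✓

I^A i, I^B i, i i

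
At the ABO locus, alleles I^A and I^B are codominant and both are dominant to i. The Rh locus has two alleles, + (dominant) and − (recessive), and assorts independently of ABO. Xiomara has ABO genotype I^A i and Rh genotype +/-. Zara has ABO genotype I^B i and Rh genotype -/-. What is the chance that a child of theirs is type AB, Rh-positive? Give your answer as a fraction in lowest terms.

1/8

ABO cross I^A i × I^B i → offspring phenotypes: 1/4 O, 1/4 A, 1/4 B, 1/4 AB.
Rh cross +/- × -/- → 1/2 Rh+, 1/2 Rh-.
Independent loci: P(type AB, Rh-positive) = 1/4 × 1/2 = 1/8.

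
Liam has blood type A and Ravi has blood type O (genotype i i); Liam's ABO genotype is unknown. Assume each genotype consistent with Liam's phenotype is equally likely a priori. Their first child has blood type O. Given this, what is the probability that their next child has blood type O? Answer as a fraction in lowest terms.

Possible genotypes: Liam ∈ {I^A I^A, I^A i}; Ravi ∈ {i i}.
Weight each parental genotype pair by prior × P(type-O child):
  I^A i × i i: posterior weight 1; P(next child type O) = 1/2.
Weighted sum = 1/2.

1/2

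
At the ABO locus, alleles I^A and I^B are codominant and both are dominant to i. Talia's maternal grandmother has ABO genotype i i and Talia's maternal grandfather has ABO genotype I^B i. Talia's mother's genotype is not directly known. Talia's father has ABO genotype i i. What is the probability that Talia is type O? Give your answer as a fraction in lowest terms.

3/4

Talia's mother's ABO genotype from i i × I^B i: 1/2 I^B i, 1/2 i i.
Crossing each possibility with the father i i and summing P(type O): 1/2·1/2 + 1/2·1 = 3/4.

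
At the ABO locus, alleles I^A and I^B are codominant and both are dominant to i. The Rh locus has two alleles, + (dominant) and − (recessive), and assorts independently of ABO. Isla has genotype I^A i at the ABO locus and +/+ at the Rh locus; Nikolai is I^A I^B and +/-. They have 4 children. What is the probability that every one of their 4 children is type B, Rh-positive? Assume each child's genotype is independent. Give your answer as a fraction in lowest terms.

1/256

ABO cross I^A i × I^A I^B → 1/2 A, 1/4 B, 1/4 AB.
Rh cross +/+ × +/- → 1 Rh+; so P(type B, Rh-positive) = 1/4 × 1 = 1/4 per child.
All 4 independent: (1/4)^4 = 1/256.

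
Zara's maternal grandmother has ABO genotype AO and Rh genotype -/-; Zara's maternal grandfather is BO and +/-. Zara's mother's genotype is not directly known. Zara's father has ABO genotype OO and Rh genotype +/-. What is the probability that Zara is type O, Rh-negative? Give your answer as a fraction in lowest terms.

Zara's mother's ABO genotype from AO × BO: 1/4 AB, 1/4 AO, 1/4 BO, 1/4 OO.
Crossing each possibility with the father OO and summing P(type O): 1/4·0 + 1/4·1/2 + 1/4·1/2 + 1/4·1 = 1/2.
Similarly for Rh via the mother's Rh distribution: P(Rh-) = 3/8.
Independent loci: 1/2 × 3/8 = 3/16.

3/16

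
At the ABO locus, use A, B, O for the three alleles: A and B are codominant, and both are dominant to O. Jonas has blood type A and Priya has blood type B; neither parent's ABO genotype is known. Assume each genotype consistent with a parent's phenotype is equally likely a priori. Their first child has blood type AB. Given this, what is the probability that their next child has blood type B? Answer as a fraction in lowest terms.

5/36

Possible genotypes: Jonas ∈ {AA, AO}; Priya ∈ {BB, BO}.
Weight each parental genotype pair by prior × P(type-AB child):
  AA × BB: posterior weight 4/9; P(next child type B) = 0.
  AA × BO: posterior weight 2/9; P(next child type B) = 0.
  AO × BB: posterior weight 2/9; P(next child type B) = 1/2.
  AO × BO: posterior weight 1/9; P(next child type B) = 1/4.
Weighted sum = 5/36.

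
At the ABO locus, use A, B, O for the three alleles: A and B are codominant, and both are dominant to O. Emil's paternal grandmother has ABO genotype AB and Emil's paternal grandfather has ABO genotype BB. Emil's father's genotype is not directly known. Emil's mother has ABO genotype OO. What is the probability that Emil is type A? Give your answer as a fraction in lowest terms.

1/4

Emil's father's ABO genotype from AB × BB: 1/2 AB, 1/2 BB.
Crossing each possibility with the mother OO and summing P(type A): 1/2·1/2 + 1/2·0 = 1/4.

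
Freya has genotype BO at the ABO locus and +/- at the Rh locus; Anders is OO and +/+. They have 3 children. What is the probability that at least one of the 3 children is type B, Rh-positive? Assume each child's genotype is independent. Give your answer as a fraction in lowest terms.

7/8

ABO cross BO × OO → 1/2 O, 1/2 B.
Rh cross +/- × +/+ → 1 Rh+; so P(type B, Rh-positive) = 1/2 × 1 = 1/2 per child.
P(none) = (1/2)^3 = 1/8; P(at least one) = 1 − 1/8 = 7/8.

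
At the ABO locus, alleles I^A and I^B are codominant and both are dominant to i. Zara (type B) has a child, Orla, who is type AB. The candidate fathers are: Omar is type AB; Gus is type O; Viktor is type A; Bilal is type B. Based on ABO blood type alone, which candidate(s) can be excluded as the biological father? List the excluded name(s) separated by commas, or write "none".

Gus, Bilal

A candidate is excluded only if no genotype consistent with his phenotype could produce a type AB child with a type B mother.
Gus (type O): no genotype consistent with that phenotype can produce a type-AB child with a type-B mother.
Bilal (type B): no genotype consistent with that phenotype can produce a type-AB child with a type-B mother.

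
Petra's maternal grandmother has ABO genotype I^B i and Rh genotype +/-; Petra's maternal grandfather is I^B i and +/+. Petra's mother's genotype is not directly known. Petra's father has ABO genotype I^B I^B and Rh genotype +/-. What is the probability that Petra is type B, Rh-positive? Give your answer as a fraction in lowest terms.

7/8

Petra's mother's ABO genotype from I^B i × I^B i: 1/4 I^B I^B, 1/2 I^B i, 1/4 i i.
Crossing each possibility with the father I^B I^B and summing P(type B): 1/4·1 + 1/2·1 + 1/4·1 = 1.
Similarly for Rh via the mother's Rh distribution: P(Rh+) = 7/8.
Independent loci: 1 × 7/8 = 7/8.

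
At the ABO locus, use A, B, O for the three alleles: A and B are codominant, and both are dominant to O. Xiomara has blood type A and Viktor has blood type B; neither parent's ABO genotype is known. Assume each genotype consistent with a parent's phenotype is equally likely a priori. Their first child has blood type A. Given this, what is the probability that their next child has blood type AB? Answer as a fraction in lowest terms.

5/12

Possible genotypes: Xiomara ∈ {AA, AO}; Viktor ∈ {BB, BO}.
Weight each parental genotype pair by prior × P(type-A child):
  AA × BO: posterior weight 2/3; P(next child type AB) = 1/2.
  AO × BO: posterior weight 1/3; P(next child type AB) = 1/4.
Weighted sum = 5/12.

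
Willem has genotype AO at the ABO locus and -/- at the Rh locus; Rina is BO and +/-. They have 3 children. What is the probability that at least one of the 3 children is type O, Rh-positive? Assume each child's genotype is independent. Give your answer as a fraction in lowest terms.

ABO cross AO × BO → 1/4 O, 1/4 A, 1/4 B, 1/4 AB.
Rh cross -/- × +/- → 1/2 Rh+, 1/2 Rh-; so P(type O, Rh-positive) = 1/4 × 1/2 = 1/8 per child.
P(none) = (7/8)^3 = 343/512; P(at least one) = 1 − 343/512 = 169/512.

169/512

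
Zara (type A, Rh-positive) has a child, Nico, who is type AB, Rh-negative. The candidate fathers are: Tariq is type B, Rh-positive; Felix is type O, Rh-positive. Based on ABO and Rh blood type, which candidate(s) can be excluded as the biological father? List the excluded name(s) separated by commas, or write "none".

A candidate is excluded only if no genotype consistent with his phenotype could produce a type AB, Rh-negative child with a type A, Rh-positive mother.
Felix (type O, Rh+): no genotype consistent with that phenotype can produce a type-AB Rh- child with a type-A mother.

Felix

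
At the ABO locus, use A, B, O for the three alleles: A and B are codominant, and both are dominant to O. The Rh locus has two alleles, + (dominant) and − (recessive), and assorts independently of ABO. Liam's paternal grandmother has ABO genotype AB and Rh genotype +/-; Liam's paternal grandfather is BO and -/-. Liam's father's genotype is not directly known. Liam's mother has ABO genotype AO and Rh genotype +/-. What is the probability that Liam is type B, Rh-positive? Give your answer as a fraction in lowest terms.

5/32

Liam's father's ABO genotype from AB × BO: 1/4 AB, 1/4 AO, 1/4 BB, 1/4 BO.
Crossing each possibility with the mother AO and summing P(type B): 1/4·1/4 + 1/4·0 + 1/4·1/2 + 1/4·1/4 = 1/4.
Similarly for Rh via the father's Rh distribution: P(Rh+) = 5/8.
Independent loci: 1/4 × 5/8 = 5/32.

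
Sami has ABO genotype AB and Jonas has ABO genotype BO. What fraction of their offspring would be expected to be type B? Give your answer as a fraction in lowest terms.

ABO cross AB × BO → offspring phenotypes: 1/4 A, 1/2 B, 1/4 AB.
So P(type B) = 1/2.

1/2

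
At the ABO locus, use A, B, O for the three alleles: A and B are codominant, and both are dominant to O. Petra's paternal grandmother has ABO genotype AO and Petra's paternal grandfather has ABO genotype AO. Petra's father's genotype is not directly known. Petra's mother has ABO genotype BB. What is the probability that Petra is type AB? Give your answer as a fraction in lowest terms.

Petra's father's ABO genotype from AO × AO: 1/4 AA, 1/2 AO, 1/4 OO.
Crossing each possibility with the mother BB and summing P(type AB): 1/4·1 + 1/2·1/2 + 1/4·0 = 1/2.

1/2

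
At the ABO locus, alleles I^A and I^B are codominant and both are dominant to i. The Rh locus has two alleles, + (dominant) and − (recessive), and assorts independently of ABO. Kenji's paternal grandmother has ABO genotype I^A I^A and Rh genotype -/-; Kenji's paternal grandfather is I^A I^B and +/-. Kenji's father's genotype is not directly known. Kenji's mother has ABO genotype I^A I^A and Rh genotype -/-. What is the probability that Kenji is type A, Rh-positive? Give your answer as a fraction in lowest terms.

Kenji's father's ABO genotype from I^A I^A × I^A I^B: 1/2 I^A I^A, 1/2 I^A I^B.
Crossing each possibility with the mother I^A I^A and summing P(type A): 1/2·1 + 1/2·1/2 = 3/4.
Similarly for Rh via the father's Rh distribution: P(Rh+) = 1/4.
Independent loci: 3/4 × 1/4 = 3/16.

3/16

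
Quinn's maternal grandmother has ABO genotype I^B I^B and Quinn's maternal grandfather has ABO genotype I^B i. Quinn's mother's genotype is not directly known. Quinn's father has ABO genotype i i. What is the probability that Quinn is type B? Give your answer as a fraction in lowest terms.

Quinn's mother's ABO genotype from I^B I^B × I^B i: 1/2 I^B I^B, 1/2 I^B i.
Crossing each possibility with the father i i and summing P(type B): 1/2·1 + 1/2·1/2 = 3/4.

3/4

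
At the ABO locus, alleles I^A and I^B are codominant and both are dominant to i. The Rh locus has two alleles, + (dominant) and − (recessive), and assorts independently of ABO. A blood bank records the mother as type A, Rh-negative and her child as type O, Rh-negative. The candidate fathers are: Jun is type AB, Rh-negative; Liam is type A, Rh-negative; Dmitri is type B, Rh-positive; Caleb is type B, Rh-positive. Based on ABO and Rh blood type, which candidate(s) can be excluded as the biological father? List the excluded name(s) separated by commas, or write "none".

Jun

A candidate is excluded only if no genotype consistent with his phenotype could produce a type O, Rh-negative child with a type A, Rh-negative mother.
Jun (type AB, Rh-): no genotype consistent with that phenotype can produce a type-O Rh- child with a type-A mother.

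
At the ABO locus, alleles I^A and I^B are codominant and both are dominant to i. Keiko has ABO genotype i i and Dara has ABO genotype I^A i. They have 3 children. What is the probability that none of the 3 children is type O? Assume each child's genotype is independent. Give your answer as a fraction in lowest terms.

1/8

ABO cross i i × I^A i → 1/2 O, 1/2 A.
So P(type O) = 1/2 per child.
P(not type O) = 1/2 for one child; (1/2)^3 = 1/8.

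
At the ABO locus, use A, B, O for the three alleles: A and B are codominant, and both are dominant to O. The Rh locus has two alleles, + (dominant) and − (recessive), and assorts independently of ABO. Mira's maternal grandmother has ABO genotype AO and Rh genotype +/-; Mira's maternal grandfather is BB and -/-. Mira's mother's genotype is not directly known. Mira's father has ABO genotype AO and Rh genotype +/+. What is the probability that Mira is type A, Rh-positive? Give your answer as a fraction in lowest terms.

3/8

Mira's mother's ABO genotype from AO × BB: 1/2 AB, 1/2 BO.
Crossing each possibility with the father AO and summing P(type A): 1/2·1/2 + 1/2·1/4 = 3/8.
Similarly for Rh via the mother's Rh distribution: P(Rh+) = 1.
Independent loci: 3/8 × 1 = 3/8.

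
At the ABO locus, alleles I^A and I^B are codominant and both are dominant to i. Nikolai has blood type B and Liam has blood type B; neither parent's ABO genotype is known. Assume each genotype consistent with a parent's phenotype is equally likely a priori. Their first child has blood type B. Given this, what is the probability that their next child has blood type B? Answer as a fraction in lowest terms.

Possible genotypes: Nikolai ∈ {I^B I^B, I^B i}; Liam ∈ {I^B I^B, I^B i}.
Weight each parental genotype pair by prior × P(type-B child):
  I^B I^B × I^B I^B: posterior weight 4/15; P(next child type B) = 1.
  I^B I^B × I^B i: posterior weight 4/15; P(next child type B) = 1.
  I^B i × I^B I^B: posterior weight 4/15; P(next child type B) = 1.
  I^B i × I^B i: posterior weight 1/5; P(next child type B) = 3/4.
Weighted sum = 19/20.

19/20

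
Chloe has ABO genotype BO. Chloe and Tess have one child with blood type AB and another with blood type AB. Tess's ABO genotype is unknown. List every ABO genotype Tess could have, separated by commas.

For each candidate genotype of Tess, check whether crossing it with BO can produce every observed child phenotype.
  AA → possible child types {A, AB} ✓
  AB → possible child types {A, B, AB} ✓
  AO → possible child types {O, A, B, AB} ✓
  BB → possible child types {B} ✗
  BO → possible child types {O, B} ✗
  OO → possible child types {O, B} ✗

AA, AB, AO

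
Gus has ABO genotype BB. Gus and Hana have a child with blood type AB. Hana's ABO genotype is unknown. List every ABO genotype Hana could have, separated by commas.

AA, AB, AO

For each candidate genotype of Hana, check whether crossing it with BB can produce every observed child phenotype.
  AA → possible child types {AB} ✓
  AB → possible child types {B, AB} ✓
  AO → possible child types {B, AB} ✓
  BB → possible child types {B} ✗
  BO → possible child types {B} ✗
  OO → possible child types {B} ✗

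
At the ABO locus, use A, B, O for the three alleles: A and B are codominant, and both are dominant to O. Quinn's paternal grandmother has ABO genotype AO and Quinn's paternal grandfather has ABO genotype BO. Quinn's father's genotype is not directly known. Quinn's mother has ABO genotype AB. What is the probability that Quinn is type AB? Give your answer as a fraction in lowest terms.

1/4

Quinn's father's ABO genotype from AO × BO: 1/4 AB, 1/4 AO, 1/4 BO, 1/4 OO.
Crossing each possibility with the mother AB and summing P(type AB): 1/4·1/2 + 1/4·1/4 + 1/4·1/4 + 1/4·0 = 1/4.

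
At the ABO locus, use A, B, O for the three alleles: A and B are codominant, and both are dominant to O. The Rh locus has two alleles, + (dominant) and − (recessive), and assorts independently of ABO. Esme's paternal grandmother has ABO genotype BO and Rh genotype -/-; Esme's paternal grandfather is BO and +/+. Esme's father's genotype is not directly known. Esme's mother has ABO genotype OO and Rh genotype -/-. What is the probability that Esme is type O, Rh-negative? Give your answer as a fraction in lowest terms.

1/4

Esme's father's ABO genotype from BO × BO: 1/4 BB, 1/2 BO, 1/4 OO.
Crossing each possibility with the mother OO and summing P(type O): 1/4·0 + 1/2·1/2 + 1/4·1 = 1/2.
Similarly for Rh via the father's Rh distribution: P(Rh-) = 1/2.
Independent loci: 1/2 × 1/2 = 1/4.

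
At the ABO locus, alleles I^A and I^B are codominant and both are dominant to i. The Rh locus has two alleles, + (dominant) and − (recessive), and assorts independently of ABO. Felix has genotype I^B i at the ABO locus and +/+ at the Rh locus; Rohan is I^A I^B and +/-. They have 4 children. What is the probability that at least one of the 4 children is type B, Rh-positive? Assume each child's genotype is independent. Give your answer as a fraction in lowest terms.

ABO cross I^B i × I^A I^B → 1/4 A, 1/2 B, 1/4 AB.
Rh cross +/+ × +/- → 1 Rh+; so P(type B, Rh-positive) = 1/2 × 1 = 1/2 per child.
P(none) = (1/2)^4 = 1/16; P(at least one) = 1 − 1/16 = 15/16.

15/16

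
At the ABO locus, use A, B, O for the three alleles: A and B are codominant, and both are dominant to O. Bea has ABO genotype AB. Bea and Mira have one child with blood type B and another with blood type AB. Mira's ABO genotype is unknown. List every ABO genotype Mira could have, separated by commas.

For each candidate genotype of Mira, check whether crossing it with AB can produce every observed child phenotype.
  AA → possible child types {A, AB} ✗
  AB → possible child types {A, B, AB} ✓
  AO → possible child types {A, B, AB} ✓
  BB → possible child types {B, AB} ✓
  BO → possible child types {A, B, AB} ✓
  OO → possible child types {A, B} ✗

AB, AO, BB, BO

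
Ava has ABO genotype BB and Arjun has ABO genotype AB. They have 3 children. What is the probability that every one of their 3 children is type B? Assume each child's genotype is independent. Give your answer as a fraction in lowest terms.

1/8

ABO cross BB × AB → 1/2 B, 1/2 AB.
So P(type B) = 1/2 per child.
All 3 independent: (1/2)^3 = 1/8.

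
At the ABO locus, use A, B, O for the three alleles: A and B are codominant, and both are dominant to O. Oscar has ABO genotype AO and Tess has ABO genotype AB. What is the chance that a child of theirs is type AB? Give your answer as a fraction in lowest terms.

ABO cross AO × AB → offspring phenotypes: 1/2 A, 1/4 B, 1/4 AB.
So P(type AB) = 1/4.

1/4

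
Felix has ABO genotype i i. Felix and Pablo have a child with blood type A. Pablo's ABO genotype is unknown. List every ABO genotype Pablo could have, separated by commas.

I^A I^A, I^A I^B, I^A i

For each candidate genotype of Pablo, check whether crossing it with i i can produce every observed child phenotype.
  I^A I^A → possible child types {A} ✓
  I^A I^B → possible child types {A, B} ✓
  I^A i → possible child types {O, A} ✓
  I^B I^B → possible child types {B} ✗
  I^B i → possible child types {O, B} ✗
  i i → possible child types {O} ✗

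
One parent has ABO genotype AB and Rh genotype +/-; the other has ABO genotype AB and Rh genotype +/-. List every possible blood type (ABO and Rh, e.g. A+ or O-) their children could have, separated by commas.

Gametes from AB × AB give offspring ABO genotypes AA, AB, BB, i.e. phenotypes A, B, AB.
Rh cross +/- × +/- → phenotypes Rh+, Rh-.
Combining independently: A+, A-, B+, B-, AB+, AB-.

A+, A-, B+, B-, AB+, AB-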